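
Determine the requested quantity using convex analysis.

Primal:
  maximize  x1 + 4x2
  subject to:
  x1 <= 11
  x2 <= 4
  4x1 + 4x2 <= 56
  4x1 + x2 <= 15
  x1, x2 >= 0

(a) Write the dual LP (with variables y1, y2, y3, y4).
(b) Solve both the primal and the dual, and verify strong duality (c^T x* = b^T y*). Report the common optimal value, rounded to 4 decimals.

The standard primal-dual pair for 'max c^T x s.t. A x <= b, x >= 0' is:
  Dual:  min b^T y  s.t.  A^T y >= c,  y >= 0.

So the dual LP is:
  minimize  11y1 + 4y2 + 56y3 + 15y4
  subject to:
    y1 + 4y3 + 4y4 >= 1
    y2 + 4y3 + y4 >= 4
    y1, y2, y3, y4 >= 0

Solving the primal: x* = (2.75, 4).
  primal value c^T x* = 18.75.
Solving the dual: y* = (0, 3.75, 0, 0.25).
  dual value b^T y* = 18.75.
Strong duality: c^T x* = b^T y*. Confirmed.

18.75


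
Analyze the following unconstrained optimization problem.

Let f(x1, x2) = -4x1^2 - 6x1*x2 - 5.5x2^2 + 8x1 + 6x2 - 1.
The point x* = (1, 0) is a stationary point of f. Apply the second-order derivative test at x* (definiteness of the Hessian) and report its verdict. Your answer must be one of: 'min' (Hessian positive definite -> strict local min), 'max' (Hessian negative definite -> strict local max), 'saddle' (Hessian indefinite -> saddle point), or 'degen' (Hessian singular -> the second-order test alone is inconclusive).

Compute the Hessian H = grad^2 f:
  H = [[-8, -6], [-6, -11]]
Verify stationarity: grad f(x*) = H x* + g = (0, 0).
Eigenvalues of H: -15.6847, -3.3153.
Both eigenvalues < 0, so H is negative definite -> x* is a strict local max.

max


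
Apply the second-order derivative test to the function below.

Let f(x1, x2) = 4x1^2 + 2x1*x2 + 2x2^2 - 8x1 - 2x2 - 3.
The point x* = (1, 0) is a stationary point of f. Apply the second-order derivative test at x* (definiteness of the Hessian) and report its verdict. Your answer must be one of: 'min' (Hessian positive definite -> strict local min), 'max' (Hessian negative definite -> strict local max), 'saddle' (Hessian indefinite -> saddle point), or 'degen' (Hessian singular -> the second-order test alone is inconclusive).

Compute the Hessian H = grad^2 f:
  H = [[8, 2], [2, 4]]
Verify stationarity: grad f(x*) = H x* + g = (0, 0).
Eigenvalues of H: 3.1716, 8.8284.
Both eigenvalues > 0, so H is positive definite -> x* is a strict local min.

min


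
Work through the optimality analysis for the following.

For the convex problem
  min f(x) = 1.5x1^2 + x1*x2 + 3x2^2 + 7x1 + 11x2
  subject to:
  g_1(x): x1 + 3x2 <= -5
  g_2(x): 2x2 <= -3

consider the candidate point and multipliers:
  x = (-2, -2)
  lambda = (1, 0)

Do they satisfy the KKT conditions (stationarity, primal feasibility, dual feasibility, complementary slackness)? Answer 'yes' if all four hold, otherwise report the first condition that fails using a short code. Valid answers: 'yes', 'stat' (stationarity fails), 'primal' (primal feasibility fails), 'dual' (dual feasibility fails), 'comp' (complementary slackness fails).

Gradient of f: grad f(x) = Q x + c = (-1, -3)
Constraint values g_i(x) = a_i^T x - b_i:
  g_1((-2, -2)) = -3
  g_2((-2, -2)) = -1
Stationarity residual: grad f(x) + sum_i lambda_i a_i = (0, 0)
  -> stationarity OK
Primal feasibility (all g_i <= 0): OK
Dual feasibility (all lambda_i >= 0): OK
Complementary slackness (lambda_i * g_i(x) = 0 for all i): FAILS

Verdict: the first failing condition is complementary_slackness -> comp.

comp


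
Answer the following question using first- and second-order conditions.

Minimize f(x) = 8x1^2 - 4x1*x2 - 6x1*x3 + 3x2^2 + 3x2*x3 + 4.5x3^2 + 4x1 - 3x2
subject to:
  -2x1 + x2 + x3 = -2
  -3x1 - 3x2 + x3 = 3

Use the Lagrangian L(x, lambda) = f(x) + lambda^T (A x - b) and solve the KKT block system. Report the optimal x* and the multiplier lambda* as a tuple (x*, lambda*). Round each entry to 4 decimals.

Form the Lagrangian:
  L(x, lambda) = (1/2) x^T Q x + c^T x + lambda^T (A x - b)
Stationarity (grad_x L = 0): Q x + c + A^T lambda = 0.
Primal feasibility: A x = b.

This gives the KKT block system:
  [ Q   A^T ] [ x     ]   [-c ]
  [ A    0  ] [ lambda ] = [ b ]

Solving the linear system:
  x*      = (0.2067, -1.3017, -0.2849)
  lambda* = (8.905, -1.1955)
  f(x*)   = 13.0642

x* = (0.2067, -1.3017, -0.2849), lambda* = (8.905, -1.1955)


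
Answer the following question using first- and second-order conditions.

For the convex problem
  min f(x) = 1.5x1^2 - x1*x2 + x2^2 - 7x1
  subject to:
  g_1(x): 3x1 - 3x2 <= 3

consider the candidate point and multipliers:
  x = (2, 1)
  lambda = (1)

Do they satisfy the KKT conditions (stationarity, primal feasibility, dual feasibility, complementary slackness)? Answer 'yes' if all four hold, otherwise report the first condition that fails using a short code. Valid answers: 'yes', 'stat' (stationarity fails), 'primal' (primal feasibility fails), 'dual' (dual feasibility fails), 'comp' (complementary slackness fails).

Gradient of f: grad f(x) = Q x + c = (-2, 0)
Constraint values g_i(x) = a_i^T x - b_i:
  g_1((2, 1)) = 0
Stationarity residual: grad f(x) + sum_i lambda_i a_i = (1, -3)
  -> stationarity FAILS
Primal feasibility (all g_i <= 0): OK
Dual feasibility (all lambda_i >= 0): OK
Complementary slackness (lambda_i * g_i(x) = 0 for all i): OK

Verdict: the first failing condition is stationarity -> stat.

stat


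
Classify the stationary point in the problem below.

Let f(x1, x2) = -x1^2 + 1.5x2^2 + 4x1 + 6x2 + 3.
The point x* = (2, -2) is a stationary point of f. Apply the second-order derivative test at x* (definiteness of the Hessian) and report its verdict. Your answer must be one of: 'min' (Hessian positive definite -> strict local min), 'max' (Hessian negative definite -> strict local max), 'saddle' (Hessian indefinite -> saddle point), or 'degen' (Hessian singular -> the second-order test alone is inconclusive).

Compute the Hessian H = grad^2 f:
  H = [[-2, 0], [0, 3]]
Verify stationarity: grad f(x*) = H x* + g = (0, 0).
Eigenvalues of H: -2, 3.
Eigenvalues have mixed signs, so H is indefinite -> x* is a saddle point.

saddle


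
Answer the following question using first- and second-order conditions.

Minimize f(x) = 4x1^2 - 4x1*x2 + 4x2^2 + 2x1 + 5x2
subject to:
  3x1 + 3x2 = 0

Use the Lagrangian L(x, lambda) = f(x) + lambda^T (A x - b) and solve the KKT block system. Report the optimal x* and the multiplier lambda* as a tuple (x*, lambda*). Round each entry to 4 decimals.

Form the Lagrangian:
  L(x, lambda) = (1/2) x^T Q x + c^T x + lambda^T (A x - b)
Stationarity (grad_x L = 0): Q x + c + A^T lambda = 0.
Primal feasibility: A x = b.

This gives the KKT block system:
  [ Q   A^T ] [ x     ]   [-c ]
  [ A    0  ] [ lambda ] = [ b ]

Solving the linear system:
  x*      = (0.125, -0.125)
  lambda* = (-1.1667)
  f(x*)   = -0.1875

x* = (0.125, -0.125), lambda* = (-1.1667)


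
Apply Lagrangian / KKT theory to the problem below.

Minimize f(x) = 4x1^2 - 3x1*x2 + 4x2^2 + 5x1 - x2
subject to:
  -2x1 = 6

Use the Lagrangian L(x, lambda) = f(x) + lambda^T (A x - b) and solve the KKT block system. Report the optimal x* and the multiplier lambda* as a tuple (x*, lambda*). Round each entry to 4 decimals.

Form the Lagrangian:
  L(x, lambda) = (1/2) x^T Q x + c^T x + lambda^T (A x - b)
Stationarity (grad_x L = 0): Q x + c + A^T lambda = 0.
Primal feasibility: A x = b.

This gives the KKT block system:
  [ Q   A^T ] [ x     ]   [-c ]
  [ A    0  ] [ lambda ] = [ b ]

Solving the linear system:
  x*      = (-3, -1)
  lambda* = (-8)
  f(x*)   = 17

x* = (-3, -1), lambda* = (-8)


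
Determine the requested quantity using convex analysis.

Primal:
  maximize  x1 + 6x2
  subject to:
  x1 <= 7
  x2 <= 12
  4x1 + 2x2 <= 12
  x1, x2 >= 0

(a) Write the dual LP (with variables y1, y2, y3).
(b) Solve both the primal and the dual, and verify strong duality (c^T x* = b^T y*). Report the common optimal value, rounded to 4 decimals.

The standard primal-dual pair for 'max c^T x s.t. A x <= b, x >= 0' is:
  Dual:  min b^T y  s.t.  A^T y >= c,  y >= 0.

So the dual LP is:
  minimize  7y1 + 12y2 + 12y3
  subject to:
    y1 + 4y3 >= 1
    y2 + 2y3 >= 6
    y1, y2, y3 >= 0

Solving the primal: x* = (0, 6).
  primal value c^T x* = 36.
Solving the dual: y* = (0, 0, 3).
  dual value b^T y* = 36.
Strong duality: c^T x* = b^T y*. Confirmed.

36


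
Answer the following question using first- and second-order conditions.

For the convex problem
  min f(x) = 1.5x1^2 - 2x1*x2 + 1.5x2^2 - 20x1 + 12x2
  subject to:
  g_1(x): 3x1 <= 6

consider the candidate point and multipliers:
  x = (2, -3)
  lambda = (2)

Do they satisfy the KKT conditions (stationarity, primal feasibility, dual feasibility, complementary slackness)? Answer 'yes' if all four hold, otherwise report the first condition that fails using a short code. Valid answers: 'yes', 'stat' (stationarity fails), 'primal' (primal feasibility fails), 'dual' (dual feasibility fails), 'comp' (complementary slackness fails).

Gradient of f: grad f(x) = Q x + c = (-8, -1)
Constraint values g_i(x) = a_i^T x - b_i:
  g_1((2, -3)) = 0
Stationarity residual: grad f(x) + sum_i lambda_i a_i = (-2, -1)
  -> stationarity FAILS
Primal feasibility (all g_i <= 0): OK
Dual feasibility (all lambda_i >= 0): OK
Complementary slackness (lambda_i * g_i(x) = 0 for all i): OK

Verdict: the first failing condition is stationarity -> stat.

stat


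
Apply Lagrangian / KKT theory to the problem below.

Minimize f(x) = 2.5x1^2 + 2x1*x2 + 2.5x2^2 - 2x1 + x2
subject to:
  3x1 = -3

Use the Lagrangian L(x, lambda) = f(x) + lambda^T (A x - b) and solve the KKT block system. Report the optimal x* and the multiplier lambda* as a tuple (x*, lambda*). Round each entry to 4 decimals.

Form the Lagrangian:
  L(x, lambda) = (1/2) x^T Q x + c^T x + lambda^T (A x - b)
Stationarity (grad_x L = 0): Q x + c + A^T lambda = 0.
Primal feasibility: A x = b.

This gives the KKT block system:
  [ Q   A^T ] [ x     ]   [-c ]
  [ A    0  ] [ lambda ] = [ b ]

Solving the linear system:
  x*      = (-1, 0.2)
  lambda* = (2.2)
  f(x*)   = 4.4

x* = (-1, 0.2), lambda* = (2.2)


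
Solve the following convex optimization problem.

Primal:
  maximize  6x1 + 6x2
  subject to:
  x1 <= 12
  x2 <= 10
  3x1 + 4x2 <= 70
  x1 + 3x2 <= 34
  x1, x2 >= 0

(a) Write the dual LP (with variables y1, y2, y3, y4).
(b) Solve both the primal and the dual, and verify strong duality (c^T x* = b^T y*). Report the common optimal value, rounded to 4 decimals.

The standard primal-dual pair for 'max c^T x s.t. A x <= b, x >= 0' is:
  Dual:  min b^T y  s.t.  A^T y >= c,  y >= 0.

So the dual LP is:
  minimize  12y1 + 10y2 + 70y3 + 34y4
  subject to:
    y1 + 3y3 + y4 >= 6
    y2 + 4y3 + 3y4 >= 6
    y1, y2, y3, y4 >= 0

Solving the primal: x* = (12, 7.3333).
  primal value c^T x* = 116.
Solving the dual: y* = (4, 0, 0, 2).
  dual value b^T y* = 116.
Strong duality: c^T x* = b^T y*. Confirmed.

116


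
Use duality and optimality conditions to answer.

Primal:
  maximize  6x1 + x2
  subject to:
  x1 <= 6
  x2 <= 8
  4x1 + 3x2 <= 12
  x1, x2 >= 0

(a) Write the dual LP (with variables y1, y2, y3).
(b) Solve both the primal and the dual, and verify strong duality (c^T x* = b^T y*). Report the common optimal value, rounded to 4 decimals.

The standard primal-dual pair for 'max c^T x s.t. A x <= b, x >= 0' is:
  Dual:  min b^T y  s.t.  A^T y >= c,  y >= 0.

So the dual LP is:
  minimize  6y1 + 8y2 + 12y3
  subject to:
    y1 + 4y3 >= 6
    y2 + 3y3 >= 1
    y1, y2, y3 >= 0

Solving the primal: x* = (3, 0).
  primal value c^T x* = 18.
Solving the dual: y* = (0, 0, 1.5).
  dual value b^T y* = 18.
Strong duality: c^T x* = b^T y*. Confirmed.

18


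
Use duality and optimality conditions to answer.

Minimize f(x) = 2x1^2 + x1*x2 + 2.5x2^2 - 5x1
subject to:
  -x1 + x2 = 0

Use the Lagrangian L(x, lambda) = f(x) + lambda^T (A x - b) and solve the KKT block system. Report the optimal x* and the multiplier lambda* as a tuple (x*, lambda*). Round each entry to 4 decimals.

Form the Lagrangian:
  L(x, lambda) = (1/2) x^T Q x + c^T x + lambda^T (A x - b)
Stationarity (grad_x L = 0): Q x + c + A^T lambda = 0.
Primal feasibility: A x = b.

This gives the KKT block system:
  [ Q   A^T ] [ x     ]   [-c ]
  [ A    0  ] [ lambda ] = [ b ]

Solving the linear system:
  x*      = (0.4545, 0.4545)
  lambda* = (-2.7273)
  f(x*)   = -1.1364

x* = (0.4545, 0.4545), lambda* = (-2.7273)


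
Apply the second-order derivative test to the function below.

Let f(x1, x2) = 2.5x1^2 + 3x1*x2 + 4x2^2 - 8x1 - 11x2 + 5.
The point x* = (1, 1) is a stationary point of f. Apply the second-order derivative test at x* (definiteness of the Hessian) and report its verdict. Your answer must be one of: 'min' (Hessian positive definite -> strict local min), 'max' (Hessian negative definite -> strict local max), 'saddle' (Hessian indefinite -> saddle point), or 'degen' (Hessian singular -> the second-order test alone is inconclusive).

Compute the Hessian H = grad^2 f:
  H = [[5, 3], [3, 8]]
Verify stationarity: grad f(x*) = H x* + g = (0, 0).
Eigenvalues of H: 3.1459, 9.8541.
Both eigenvalues > 0, so H is positive definite -> x* is a strict local min.

min


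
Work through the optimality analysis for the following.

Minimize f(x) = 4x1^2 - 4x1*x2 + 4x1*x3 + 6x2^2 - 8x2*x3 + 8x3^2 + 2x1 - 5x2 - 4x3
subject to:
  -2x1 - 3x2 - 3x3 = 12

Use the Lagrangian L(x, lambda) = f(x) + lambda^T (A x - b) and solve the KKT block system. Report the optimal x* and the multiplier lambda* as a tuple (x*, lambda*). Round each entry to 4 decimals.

Form the Lagrangian:
  L(x, lambda) = (1/2) x^T Q x + c^T x + lambda^T (A x - b)
Stationarity (grad_x L = 0): Q x + c + A^T lambda = 0.
Primal feasibility: A x = b.

This gives the KKT block system:
  [ Q   A^T ] [ x     ]   [-c ]
  [ A    0  ] [ lambda ] = [ b ]

Solving the linear system:
  x*      = (-1.6893, -1.8519, -1.0218)
  lambda* = (-4.0971)
  f(x*)   = 29.5667

x* = (-1.6893, -1.8519, -1.0218), lambda* = (-4.0971)


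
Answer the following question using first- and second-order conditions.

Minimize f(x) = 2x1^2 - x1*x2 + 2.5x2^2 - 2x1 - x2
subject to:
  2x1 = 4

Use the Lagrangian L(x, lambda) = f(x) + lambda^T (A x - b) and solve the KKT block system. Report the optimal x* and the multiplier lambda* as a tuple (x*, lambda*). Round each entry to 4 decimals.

Form the Lagrangian:
  L(x, lambda) = (1/2) x^T Q x + c^T x + lambda^T (A x - b)
Stationarity (grad_x L = 0): Q x + c + A^T lambda = 0.
Primal feasibility: A x = b.

This gives the KKT block system:
  [ Q   A^T ] [ x     ]   [-c ]
  [ A    0  ] [ lambda ] = [ b ]

Solving the linear system:
  x*      = (2, 0.6)
  lambda* = (-2.7)
  f(x*)   = 3.1

x* = (2, 0.6), lambda* = (-2.7)


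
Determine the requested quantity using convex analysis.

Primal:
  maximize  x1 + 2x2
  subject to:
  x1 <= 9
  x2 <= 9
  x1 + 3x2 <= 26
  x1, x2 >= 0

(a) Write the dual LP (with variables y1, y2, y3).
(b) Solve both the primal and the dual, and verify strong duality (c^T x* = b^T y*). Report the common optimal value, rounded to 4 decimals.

The standard primal-dual pair for 'max c^T x s.t. A x <= b, x >= 0' is:
  Dual:  min b^T y  s.t.  A^T y >= c,  y >= 0.

So the dual LP is:
  minimize  9y1 + 9y2 + 26y3
  subject to:
    y1 + y3 >= 1
    y2 + 3y3 >= 2
    y1, y2, y3 >= 0

Solving the primal: x* = (9, 5.6667).
  primal value c^T x* = 20.3333.
Solving the dual: y* = (0.3333, 0, 0.6667).
  dual value b^T y* = 20.3333.
Strong duality: c^T x* = b^T y*. Confirmed.

20.3333


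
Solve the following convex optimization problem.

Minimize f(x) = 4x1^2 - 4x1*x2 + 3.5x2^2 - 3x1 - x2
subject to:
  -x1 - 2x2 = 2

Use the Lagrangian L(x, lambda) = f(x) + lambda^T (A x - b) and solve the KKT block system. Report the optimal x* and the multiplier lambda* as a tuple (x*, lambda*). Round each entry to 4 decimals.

Form the Lagrangian:
  L(x, lambda) = (1/2) x^T Q x + c^T x + lambda^T (A x - b)
Stationarity (grad_x L = 0): Q x + c + A^T lambda = 0.
Primal feasibility: A x = b.

This gives the KKT block system:
  [ Q   A^T ] [ x     ]   [-c ]
  [ A    0  ] [ lambda ] = [ b ]

Solving the linear system:
  x*      = (-0.3636, -0.8182)
  lambda* = (-2.6364)
  f(x*)   = 3.5909

x* = (-0.3636, -0.8182), lambda* = (-2.6364)


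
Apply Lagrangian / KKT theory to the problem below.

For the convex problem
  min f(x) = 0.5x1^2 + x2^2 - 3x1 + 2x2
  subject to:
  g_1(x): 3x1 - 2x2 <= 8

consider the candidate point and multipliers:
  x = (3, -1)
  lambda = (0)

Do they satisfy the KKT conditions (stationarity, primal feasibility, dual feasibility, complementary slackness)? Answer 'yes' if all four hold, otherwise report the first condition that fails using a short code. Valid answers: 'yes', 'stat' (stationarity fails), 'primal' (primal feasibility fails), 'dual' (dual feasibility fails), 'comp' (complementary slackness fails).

Gradient of f: grad f(x) = Q x + c = (0, 0)
Constraint values g_i(x) = a_i^T x - b_i:
  g_1((3, -1)) = 3
Stationarity residual: grad f(x) + sum_i lambda_i a_i = (0, 0)
  -> stationarity OK
Primal feasibility (all g_i <= 0): FAILS
Dual feasibility (all lambda_i >= 0): OK
Complementary slackness (lambda_i * g_i(x) = 0 for all i): OK

Verdict: the first failing condition is primal_feasibility -> primal.

primal


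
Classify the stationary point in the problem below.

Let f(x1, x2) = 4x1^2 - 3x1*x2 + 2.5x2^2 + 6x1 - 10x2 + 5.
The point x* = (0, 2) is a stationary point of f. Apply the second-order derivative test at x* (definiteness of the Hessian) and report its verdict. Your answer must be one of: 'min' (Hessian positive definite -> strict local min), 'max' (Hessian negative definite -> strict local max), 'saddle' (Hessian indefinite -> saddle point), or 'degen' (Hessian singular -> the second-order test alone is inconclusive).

Compute the Hessian H = grad^2 f:
  H = [[8, -3], [-3, 5]]
Verify stationarity: grad f(x*) = H x* + g = (0, 0).
Eigenvalues of H: 3.1459, 9.8541.
Both eigenvalues > 0, so H is positive definite -> x* is a strict local min.

min


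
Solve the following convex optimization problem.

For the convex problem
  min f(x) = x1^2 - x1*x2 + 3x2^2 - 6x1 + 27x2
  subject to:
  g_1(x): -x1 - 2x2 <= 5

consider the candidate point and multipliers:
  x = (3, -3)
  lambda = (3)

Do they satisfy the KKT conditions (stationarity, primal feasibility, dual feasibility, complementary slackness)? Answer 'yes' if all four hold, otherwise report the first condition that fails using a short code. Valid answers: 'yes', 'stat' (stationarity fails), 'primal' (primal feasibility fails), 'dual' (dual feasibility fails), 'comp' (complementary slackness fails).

Gradient of f: grad f(x) = Q x + c = (3, 6)
Constraint values g_i(x) = a_i^T x - b_i:
  g_1((3, -3)) = -2
Stationarity residual: grad f(x) + sum_i lambda_i a_i = (0, 0)
  -> stationarity OK
Primal feasibility (all g_i <= 0): OK
Dual feasibility (all lambda_i >= 0): OK
Complementary slackness (lambda_i * g_i(x) = 0 for all i): FAILS

Verdict: the first failing condition is complementary_slackness -> comp.

comp


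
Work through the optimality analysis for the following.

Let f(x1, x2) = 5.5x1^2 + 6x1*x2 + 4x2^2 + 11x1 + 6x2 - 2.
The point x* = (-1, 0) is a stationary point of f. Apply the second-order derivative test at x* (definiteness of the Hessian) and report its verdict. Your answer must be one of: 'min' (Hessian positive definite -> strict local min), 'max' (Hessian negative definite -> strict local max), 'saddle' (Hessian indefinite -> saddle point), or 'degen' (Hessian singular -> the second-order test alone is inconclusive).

Compute the Hessian H = grad^2 f:
  H = [[11, 6], [6, 8]]
Verify stationarity: grad f(x*) = H x* + g = (0, 0).
Eigenvalues of H: 3.3153, 15.6847.
Both eigenvalues > 0, so H is positive definite -> x* is a strict local min.

min


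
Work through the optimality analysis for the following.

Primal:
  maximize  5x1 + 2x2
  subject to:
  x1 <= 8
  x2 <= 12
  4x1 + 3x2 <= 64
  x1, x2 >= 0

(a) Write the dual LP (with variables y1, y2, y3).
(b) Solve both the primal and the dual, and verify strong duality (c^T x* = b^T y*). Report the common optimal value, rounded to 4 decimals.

The standard primal-dual pair for 'max c^T x s.t. A x <= b, x >= 0' is:
  Dual:  min b^T y  s.t.  A^T y >= c,  y >= 0.

So the dual LP is:
  minimize  8y1 + 12y2 + 64y3
  subject to:
    y1 + 4y3 >= 5
    y2 + 3y3 >= 2
    y1, y2, y3 >= 0

Solving the primal: x* = (8, 10.6667).
  primal value c^T x* = 61.3333.
Solving the dual: y* = (2.3333, 0, 0.6667).
  dual value b^T y* = 61.3333.
Strong duality: c^T x* = b^T y*. Confirmed.

61.3333


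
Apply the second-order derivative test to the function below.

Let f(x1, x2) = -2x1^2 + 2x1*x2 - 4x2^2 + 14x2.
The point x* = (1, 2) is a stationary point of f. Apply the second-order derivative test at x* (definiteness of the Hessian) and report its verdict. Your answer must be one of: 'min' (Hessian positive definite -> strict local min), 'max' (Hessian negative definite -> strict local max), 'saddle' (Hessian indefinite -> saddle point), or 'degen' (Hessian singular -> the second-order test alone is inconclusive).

Compute the Hessian H = grad^2 f:
  H = [[-4, 2], [2, -8]]
Verify stationarity: grad f(x*) = H x* + g = (0, 0).
Eigenvalues of H: -8.8284, -3.1716.
Both eigenvalues < 0, so H is negative definite -> x* is a strict local max.

max


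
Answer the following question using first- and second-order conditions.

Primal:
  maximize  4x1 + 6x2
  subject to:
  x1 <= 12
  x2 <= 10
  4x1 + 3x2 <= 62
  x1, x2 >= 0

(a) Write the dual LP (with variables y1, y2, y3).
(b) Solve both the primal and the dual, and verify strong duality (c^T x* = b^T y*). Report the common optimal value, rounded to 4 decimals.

The standard primal-dual pair for 'max c^T x s.t. A x <= b, x >= 0' is:
  Dual:  min b^T y  s.t.  A^T y >= c,  y >= 0.

So the dual LP is:
  minimize  12y1 + 10y2 + 62y3
  subject to:
    y1 + 4y3 >= 4
    y2 + 3y3 >= 6
    y1, y2, y3 >= 0

Solving the primal: x* = (8, 10).
  primal value c^T x* = 92.
Solving the dual: y* = (0, 3, 1).
  dual value b^T y* = 92.
Strong duality: c^T x* = b^T y*. Confirmed.

92


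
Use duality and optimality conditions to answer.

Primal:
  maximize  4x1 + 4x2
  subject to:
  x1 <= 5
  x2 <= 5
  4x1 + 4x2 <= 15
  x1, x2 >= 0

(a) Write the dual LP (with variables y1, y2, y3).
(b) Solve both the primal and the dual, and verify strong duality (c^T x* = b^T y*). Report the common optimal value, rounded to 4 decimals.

The standard primal-dual pair for 'max c^T x s.t. A x <= b, x >= 0' is:
  Dual:  min b^T y  s.t.  A^T y >= c,  y >= 0.

So the dual LP is:
  minimize  5y1 + 5y2 + 15y3
  subject to:
    y1 + 4y3 >= 4
    y2 + 4y3 >= 4
    y1, y2, y3 >= 0

Solving the primal: x* = (3.75, 0).
  primal value c^T x* = 15.
Solving the dual: y* = (0, 0, 1).
  dual value b^T y* = 15.
Strong duality: c^T x* = b^T y*. Confirmed.

15


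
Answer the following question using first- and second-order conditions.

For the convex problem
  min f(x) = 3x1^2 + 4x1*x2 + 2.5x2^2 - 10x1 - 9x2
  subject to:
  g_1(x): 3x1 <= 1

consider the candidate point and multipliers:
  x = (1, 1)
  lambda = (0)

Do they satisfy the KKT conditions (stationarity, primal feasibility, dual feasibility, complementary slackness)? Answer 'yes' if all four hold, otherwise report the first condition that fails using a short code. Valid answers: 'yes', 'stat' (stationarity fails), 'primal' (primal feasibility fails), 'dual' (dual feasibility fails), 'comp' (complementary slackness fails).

Gradient of f: grad f(x) = Q x + c = (0, 0)
Constraint values g_i(x) = a_i^T x - b_i:
  g_1((1, 1)) = 2
Stationarity residual: grad f(x) + sum_i lambda_i a_i = (0, 0)
  -> stationarity OK
Primal feasibility (all g_i <= 0): FAILS
Dual feasibility (all lambda_i >= 0): OK
Complementary slackness (lambda_i * g_i(x) = 0 for all i): OK

Verdict: the first failing condition is primal_feasibility -> primal.

primal


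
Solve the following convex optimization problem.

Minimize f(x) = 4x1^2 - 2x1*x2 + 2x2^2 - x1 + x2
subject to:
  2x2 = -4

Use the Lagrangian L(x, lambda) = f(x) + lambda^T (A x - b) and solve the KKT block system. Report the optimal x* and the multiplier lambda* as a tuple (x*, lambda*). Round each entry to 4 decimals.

Form the Lagrangian:
  L(x, lambda) = (1/2) x^T Q x + c^T x + lambda^T (A x - b)
Stationarity (grad_x L = 0): Q x + c + A^T lambda = 0.
Primal feasibility: A x = b.

This gives the KKT block system:
  [ Q   A^T ] [ x     ]   [-c ]
  [ A    0  ] [ lambda ] = [ b ]

Solving the linear system:
  x*      = (-0.375, -2)
  lambda* = (3.125)
  f(x*)   = 5.4375

x* = (-0.375, -2), lambda* = (3.125)


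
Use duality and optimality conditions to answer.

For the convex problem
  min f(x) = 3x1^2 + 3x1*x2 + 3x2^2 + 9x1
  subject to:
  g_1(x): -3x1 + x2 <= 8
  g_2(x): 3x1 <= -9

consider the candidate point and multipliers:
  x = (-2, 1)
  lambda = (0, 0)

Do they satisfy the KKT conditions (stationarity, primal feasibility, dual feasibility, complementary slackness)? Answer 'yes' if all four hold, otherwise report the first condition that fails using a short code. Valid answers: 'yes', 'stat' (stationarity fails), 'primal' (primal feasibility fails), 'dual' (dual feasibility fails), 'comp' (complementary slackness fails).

Gradient of f: grad f(x) = Q x + c = (0, 0)
Constraint values g_i(x) = a_i^T x - b_i:
  g_1((-2, 1)) = -1
  g_2((-2, 1)) = 3
Stationarity residual: grad f(x) + sum_i lambda_i a_i = (0, 0)
  -> stationarity OK
Primal feasibility (all g_i <= 0): FAILS
Dual feasibility (all lambda_i >= 0): OK
Complementary slackness (lambda_i * g_i(x) = 0 for all i): OK

Verdict: the first failing condition is primal_feasibility -> primal.

primal


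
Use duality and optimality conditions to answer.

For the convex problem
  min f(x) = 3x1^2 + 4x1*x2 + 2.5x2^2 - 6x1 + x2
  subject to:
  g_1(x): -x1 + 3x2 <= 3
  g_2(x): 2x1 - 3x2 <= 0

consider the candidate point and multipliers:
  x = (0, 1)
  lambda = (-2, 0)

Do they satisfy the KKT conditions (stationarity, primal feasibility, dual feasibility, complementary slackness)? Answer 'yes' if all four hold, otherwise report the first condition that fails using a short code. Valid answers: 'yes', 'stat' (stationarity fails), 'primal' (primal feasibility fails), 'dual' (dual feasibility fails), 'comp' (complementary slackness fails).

Gradient of f: grad f(x) = Q x + c = (-2, 6)
Constraint values g_i(x) = a_i^T x - b_i:
  g_1((0, 1)) = 0
  g_2((0, 1)) = -3
Stationarity residual: grad f(x) + sum_i lambda_i a_i = (0, 0)
  -> stationarity OK
Primal feasibility (all g_i <= 0): OK
Dual feasibility (all lambda_i >= 0): FAILS
Complementary slackness (lambda_i * g_i(x) = 0 for all i): OK

Verdict: the first failing condition is dual_feasibility -> dual.

dual


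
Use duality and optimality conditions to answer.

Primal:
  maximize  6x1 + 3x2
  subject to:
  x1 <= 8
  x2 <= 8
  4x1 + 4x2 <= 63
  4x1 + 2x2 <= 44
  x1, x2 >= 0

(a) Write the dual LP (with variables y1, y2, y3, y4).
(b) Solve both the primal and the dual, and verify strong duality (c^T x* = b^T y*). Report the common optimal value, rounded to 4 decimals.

The standard primal-dual pair for 'max c^T x s.t. A x <= b, x >= 0' is:
  Dual:  min b^T y  s.t.  A^T y >= c,  y >= 0.

So the dual LP is:
  minimize  8y1 + 8y2 + 63y3 + 44y4
  subject to:
    y1 + 4y3 + 4y4 >= 6
    y2 + 4y3 + 2y4 >= 3
    y1, y2, y3, y4 >= 0

Solving the primal: x* = (8, 6).
  primal value c^T x* = 66.
Solving the dual: y* = (0, 0, 0, 1.5).
  dual value b^T y* = 66.
Strong duality: c^T x* = b^T y*. Confirmed.

66


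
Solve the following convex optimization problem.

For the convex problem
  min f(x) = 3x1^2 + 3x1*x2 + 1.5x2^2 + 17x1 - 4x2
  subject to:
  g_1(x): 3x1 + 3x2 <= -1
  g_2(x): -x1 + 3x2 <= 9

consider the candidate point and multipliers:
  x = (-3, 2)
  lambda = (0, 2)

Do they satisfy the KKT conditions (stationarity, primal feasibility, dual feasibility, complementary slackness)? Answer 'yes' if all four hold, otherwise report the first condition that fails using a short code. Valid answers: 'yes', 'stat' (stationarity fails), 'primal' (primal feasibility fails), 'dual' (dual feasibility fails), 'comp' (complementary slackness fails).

Gradient of f: grad f(x) = Q x + c = (5, -7)
Constraint values g_i(x) = a_i^T x - b_i:
  g_1((-3, 2)) = -2
  g_2((-3, 2)) = 0
Stationarity residual: grad f(x) + sum_i lambda_i a_i = (3, -1)
  -> stationarity FAILS
Primal feasibility (all g_i <= 0): OK
Dual feasibility (all lambda_i >= 0): OK
Complementary slackness (lambda_i * g_i(x) = 0 for all i): OK

Verdict: the first failing condition is stationarity -> stat.

stat


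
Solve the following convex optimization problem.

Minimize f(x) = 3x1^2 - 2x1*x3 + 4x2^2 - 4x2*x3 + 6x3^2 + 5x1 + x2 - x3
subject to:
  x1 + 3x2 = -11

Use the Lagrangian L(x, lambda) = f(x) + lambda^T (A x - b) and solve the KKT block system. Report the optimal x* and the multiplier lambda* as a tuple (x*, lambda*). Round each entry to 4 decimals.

Form the Lagrangian:
  L(x, lambda) = (1/2) x^T Q x + c^T x + lambda^T (A x - b)
Stationarity (grad_x L = 0): Q x + c + A^T lambda = 0.
Primal feasibility: A x = b.

This gives the KKT block system:
  [ Q   A^T ] [ x     ]   [-c ]
  [ A    0  ] [ lambda ] = [ b ]

Solving the linear system:
  x*      = (-2.2189, -2.927, -1.2622)
  lambda* = (5.7892)
  f(x*)   = 25.4608

x* = (-2.2189, -2.927, -1.2622), lambda* = (5.7892)


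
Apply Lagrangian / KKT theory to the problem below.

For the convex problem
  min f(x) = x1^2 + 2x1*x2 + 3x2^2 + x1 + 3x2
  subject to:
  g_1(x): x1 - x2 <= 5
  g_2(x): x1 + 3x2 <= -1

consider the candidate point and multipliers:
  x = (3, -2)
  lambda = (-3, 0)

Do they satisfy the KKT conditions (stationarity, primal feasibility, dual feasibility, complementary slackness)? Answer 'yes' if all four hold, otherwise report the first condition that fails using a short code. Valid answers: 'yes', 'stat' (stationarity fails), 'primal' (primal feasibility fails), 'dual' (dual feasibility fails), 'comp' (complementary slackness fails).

Gradient of f: grad f(x) = Q x + c = (3, -3)
Constraint values g_i(x) = a_i^T x - b_i:
  g_1((3, -2)) = 0
  g_2((3, -2)) = -2
Stationarity residual: grad f(x) + sum_i lambda_i a_i = (0, 0)
  -> stationarity OK
Primal feasibility (all g_i <= 0): OK
Dual feasibility (all lambda_i >= 0): FAILS
Complementary slackness (lambda_i * g_i(x) = 0 for all i): OK

Verdict: the first failing condition is dual_feasibility -> dual.

dual


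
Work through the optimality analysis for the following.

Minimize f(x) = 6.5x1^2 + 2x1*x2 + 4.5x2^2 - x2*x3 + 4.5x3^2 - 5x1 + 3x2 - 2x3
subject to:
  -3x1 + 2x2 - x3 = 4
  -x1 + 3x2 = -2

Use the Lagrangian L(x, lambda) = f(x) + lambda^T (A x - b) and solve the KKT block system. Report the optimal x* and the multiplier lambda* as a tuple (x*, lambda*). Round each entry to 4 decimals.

Form the Lagrangian:
  L(x, lambda) = (1/2) x^T Q x + c^T x + lambda^T (A x - b)
Stationarity (grad_x L = 0): Q x + c + A^T lambda = 0.
Primal feasibility: A x = b.

This gives the KKT block system:
  [ Q   A^T ] [ x     ]   [-c ]
  [ A    0  ] [ lambda ] = [ b ]

Solving the linear system:
  x*      = (-1.6627, -1.2209, -1.4536)
  lambda* = (-13.8617, 12.5278)
  f(x*)   = 44.0304

x* = (-1.6627, -1.2209, -1.4536), lambda* = (-13.8617, 12.5278)


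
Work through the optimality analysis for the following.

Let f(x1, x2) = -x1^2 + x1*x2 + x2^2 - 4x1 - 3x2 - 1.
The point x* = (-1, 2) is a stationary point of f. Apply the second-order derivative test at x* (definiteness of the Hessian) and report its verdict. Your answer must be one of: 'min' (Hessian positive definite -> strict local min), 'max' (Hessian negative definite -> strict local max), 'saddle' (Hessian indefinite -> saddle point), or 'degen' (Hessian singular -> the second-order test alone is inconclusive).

Compute the Hessian H = grad^2 f:
  H = [[-2, 1], [1, 2]]
Verify stationarity: grad f(x*) = H x* + g = (0, 0).
Eigenvalues of H: -2.2361, 2.2361.
Eigenvalues have mixed signs, so H is indefinite -> x* is a saddle point.

saddle


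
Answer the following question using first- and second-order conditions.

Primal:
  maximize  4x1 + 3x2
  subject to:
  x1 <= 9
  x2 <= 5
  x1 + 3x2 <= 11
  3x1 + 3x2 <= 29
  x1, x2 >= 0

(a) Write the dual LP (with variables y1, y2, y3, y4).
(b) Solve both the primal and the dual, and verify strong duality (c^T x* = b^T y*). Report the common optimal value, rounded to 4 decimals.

The standard primal-dual pair for 'max c^T x s.t. A x <= b, x >= 0' is:
  Dual:  min b^T y  s.t.  A^T y >= c,  y >= 0.

So the dual LP is:
  minimize  9y1 + 5y2 + 11y3 + 29y4
  subject to:
    y1 + y3 + 3y4 >= 4
    y2 + 3y3 + 3y4 >= 3
    y1, y2, y3, y4 >= 0

Solving the primal: x* = (9, 0.6667).
  primal value c^T x* = 38.
Solving the dual: y* = (3, 0, 1, 0).
  dual value b^T y* = 38.
Strong duality: c^T x* = b^T y*. Confirmed.

38


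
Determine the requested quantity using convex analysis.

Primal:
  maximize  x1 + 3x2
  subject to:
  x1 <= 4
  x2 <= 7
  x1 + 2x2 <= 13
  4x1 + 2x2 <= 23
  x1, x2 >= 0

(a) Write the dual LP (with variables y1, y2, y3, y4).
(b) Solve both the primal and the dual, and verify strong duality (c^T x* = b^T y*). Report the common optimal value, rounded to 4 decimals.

The standard primal-dual pair for 'max c^T x s.t. A x <= b, x >= 0' is:
  Dual:  min b^T y  s.t.  A^T y >= c,  y >= 0.

So the dual LP is:
  minimize  4y1 + 7y2 + 13y3 + 23y4
  subject to:
    y1 + y3 + 4y4 >= 1
    y2 + 2y3 + 2y4 >= 3
    y1, y2, y3, y4 >= 0

Solving the primal: x* = (0, 6.5).
  primal value c^T x* = 19.5.
Solving the dual: y* = (0, 0, 1.5, 0).
  dual value b^T y* = 19.5.
Strong duality: c^T x* = b^T y*. Confirmed.

19.5


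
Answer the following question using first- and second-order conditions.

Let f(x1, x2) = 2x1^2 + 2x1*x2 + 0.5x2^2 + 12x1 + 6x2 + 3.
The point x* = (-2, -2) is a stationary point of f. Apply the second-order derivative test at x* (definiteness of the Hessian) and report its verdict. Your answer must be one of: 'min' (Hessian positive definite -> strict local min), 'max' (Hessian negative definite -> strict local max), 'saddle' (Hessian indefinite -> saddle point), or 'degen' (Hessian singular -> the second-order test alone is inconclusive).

Compute the Hessian H = grad^2 f:
  H = [[4, 2], [2, 1]]
Verify stationarity: grad f(x*) = H x* + g = (0, 0).
Eigenvalues of H: 0, 5.
H has a zero eigenvalue (singular; positive semidefinite but not definite), so H is neither positive definite, negative definite, nor indefinite. The second-order test alone is inconclusive -> degen.
(Indeed, f is constant along the null direction of H through x*, so x* is not a strict local extremum.)

degen


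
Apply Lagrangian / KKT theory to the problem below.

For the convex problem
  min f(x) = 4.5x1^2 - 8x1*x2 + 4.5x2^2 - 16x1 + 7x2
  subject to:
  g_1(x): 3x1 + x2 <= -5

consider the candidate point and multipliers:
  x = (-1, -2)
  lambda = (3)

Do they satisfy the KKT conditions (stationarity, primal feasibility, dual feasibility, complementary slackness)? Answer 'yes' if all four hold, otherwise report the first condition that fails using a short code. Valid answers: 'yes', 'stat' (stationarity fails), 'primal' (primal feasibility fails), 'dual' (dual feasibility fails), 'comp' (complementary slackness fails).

Gradient of f: grad f(x) = Q x + c = (-9, -3)
Constraint values g_i(x) = a_i^T x - b_i:
  g_1((-1, -2)) = 0
Stationarity residual: grad f(x) + sum_i lambda_i a_i = (0, 0)
  -> stationarity OK
Primal feasibility (all g_i <= 0): OK
Dual feasibility (all lambda_i >= 0): OK
Complementary slackness (lambda_i * g_i(x) = 0 for all i): OK

Verdict: yes, KKT holds.

yes


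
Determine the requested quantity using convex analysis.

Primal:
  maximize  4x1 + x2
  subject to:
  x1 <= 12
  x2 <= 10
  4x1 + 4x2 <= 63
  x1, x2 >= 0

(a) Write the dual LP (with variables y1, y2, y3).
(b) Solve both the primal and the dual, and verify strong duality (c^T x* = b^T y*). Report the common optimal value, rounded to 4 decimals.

The standard primal-dual pair for 'max c^T x s.t. A x <= b, x >= 0' is:
  Dual:  min b^T y  s.t.  A^T y >= c,  y >= 0.

So the dual LP is:
  minimize  12y1 + 10y2 + 63y3
  subject to:
    y1 + 4y3 >= 4
    y2 + 4y3 >= 1
    y1, y2, y3 >= 0

Solving the primal: x* = (12, 3.75).
  primal value c^T x* = 51.75.
Solving the dual: y* = (3, 0, 0.25).
  dual value b^T y* = 51.75.
Strong duality: c^T x* = b^T y*. Confirmed.

51.75


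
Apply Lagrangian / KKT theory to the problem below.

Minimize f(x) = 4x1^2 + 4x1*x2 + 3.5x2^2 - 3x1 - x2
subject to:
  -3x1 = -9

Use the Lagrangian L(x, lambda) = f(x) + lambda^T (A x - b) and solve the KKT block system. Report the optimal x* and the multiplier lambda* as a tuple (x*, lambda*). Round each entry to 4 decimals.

Form the Lagrangian:
  L(x, lambda) = (1/2) x^T Q x + c^T x + lambda^T (A x - b)
Stationarity (grad_x L = 0): Q x + c + A^T lambda = 0.
Primal feasibility: A x = b.

This gives the KKT block system:
  [ Q   A^T ] [ x     ]   [-c ]
  [ A    0  ] [ lambda ] = [ b ]

Solving the linear system:
  x*      = (3, -1.5714)
  lambda* = (4.9048)
  f(x*)   = 18.3571

x* = (3, -1.5714), lambda* = (4.9048)


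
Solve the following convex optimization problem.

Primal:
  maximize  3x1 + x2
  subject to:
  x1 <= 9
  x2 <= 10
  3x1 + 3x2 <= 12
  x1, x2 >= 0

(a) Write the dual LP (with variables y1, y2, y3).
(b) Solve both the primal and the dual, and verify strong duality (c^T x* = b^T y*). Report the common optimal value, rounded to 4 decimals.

The standard primal-dual pair for 'max c^T x s.t. A x <= b, x >= 0' is:
  Dual:  min b^T y  s.t.  A^T y >= c,  y >= 0.

So the dual LP is:
  minimize  9y1 + 10y2 + 12y3
  subject to:
    y1 + 3y3 >= 3
    y2 + 3y3 >= 1
    y1, y2, y3 >= 0

Solving the primal: x* = (4, 0).
  primal value c^T x* = 12.
Solving the dual: y* = (0, 0, 1).
  dual value b^T y* = 12.
Strong duality: c^T x* = b^T y*. Confirmed.

12


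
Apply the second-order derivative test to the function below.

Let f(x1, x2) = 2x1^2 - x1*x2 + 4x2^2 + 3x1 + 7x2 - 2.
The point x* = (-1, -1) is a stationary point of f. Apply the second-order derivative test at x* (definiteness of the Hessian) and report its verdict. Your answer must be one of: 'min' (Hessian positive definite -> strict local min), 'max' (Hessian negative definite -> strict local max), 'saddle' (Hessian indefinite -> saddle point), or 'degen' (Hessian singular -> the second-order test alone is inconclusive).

Compute the Hessian H = grad^2 f:
  H = [[4, -1], [-1, 8]]
Verify stationarity: grad f(x*) = H x* + g = (0, 0).
Eigenvalues of H: 3.7639, 8.2361.
Both eigenvalues > 0, so H is positive definite -> x* is a strict local min.

min


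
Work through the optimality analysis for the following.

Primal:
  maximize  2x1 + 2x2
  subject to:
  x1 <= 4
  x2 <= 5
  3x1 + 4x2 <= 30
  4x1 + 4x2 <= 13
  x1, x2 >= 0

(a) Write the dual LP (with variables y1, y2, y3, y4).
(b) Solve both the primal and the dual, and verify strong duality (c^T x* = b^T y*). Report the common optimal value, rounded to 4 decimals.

The standard primal-dual pair for 'max c^T x s.t. A x <= b, x >= 0' is:
  Dual:  min b^T y  s.t.  A^T y >= c,  y >= 0.

So the dual LP is:
  minimize  4y1 + 5y2 + 30y3 + 13y4
  subject to:
    y1 + 3y3 + 4y4 >= 2
    y2 + 4y3 + 4y4 >= 2
    y1, y2, y3, y4 >= 0

Solving the primal: x* = (3.25, 0).
  primal value c^T x* = 6.5.
Solving the dual: y* = (0, 0, 0, 0.5).
  dual value b^T y* = 6.5.
Strong duality: c^T x* = b^T y*. Confirmed.

6.5


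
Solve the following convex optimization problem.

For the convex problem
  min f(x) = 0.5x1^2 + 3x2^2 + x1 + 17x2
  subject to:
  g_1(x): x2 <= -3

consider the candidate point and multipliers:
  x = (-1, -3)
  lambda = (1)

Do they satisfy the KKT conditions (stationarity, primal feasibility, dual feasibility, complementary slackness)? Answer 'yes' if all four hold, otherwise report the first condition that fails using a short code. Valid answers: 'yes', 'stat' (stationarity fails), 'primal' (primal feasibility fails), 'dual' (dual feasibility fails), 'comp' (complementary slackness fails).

Gradient of f: grad f(x) = Q x + c = (0, -1)
Constraint values g_i(x) = a_i^T x - b_i:
  g_1((-1, -3)) = 0
Stationarity residual: grad f(x) + sum_i lambda_i a_i = (0, 0)
  -> stationarity OK
Primal feasibility (all g_i <= 0): OK
Dual feasibility (all lambda_i >= 0): OK
Complementary slackness (lambda_i * g_i(x) = 0 for all i): OK

Verdict: yes, KKT holds.

yes
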